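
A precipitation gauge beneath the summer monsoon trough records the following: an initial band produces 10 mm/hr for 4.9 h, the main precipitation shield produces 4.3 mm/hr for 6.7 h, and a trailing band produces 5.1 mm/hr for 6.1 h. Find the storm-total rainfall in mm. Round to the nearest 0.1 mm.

Total = Σ Rᵢ Δtᵢ = 10 × 4.9 + 4.3 × 6.7 + 5.1 × 6.1
      = 49 + 28.81 + 31.11 = 108.9 mm.

total ≈ 108.9 mm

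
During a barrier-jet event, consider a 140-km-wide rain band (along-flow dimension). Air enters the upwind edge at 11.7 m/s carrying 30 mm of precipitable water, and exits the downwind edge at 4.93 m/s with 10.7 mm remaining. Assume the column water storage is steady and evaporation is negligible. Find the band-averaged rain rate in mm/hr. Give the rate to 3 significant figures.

R ≈ 7.67 mm/hr

Column moisture flux per unit crosswind length is F = V × PW.
Inflow: F_in = 11.7 × 30 = 351 mm·m/s
Outflow: F_out = 4.93 × 10.7 = 52.751 mm·m/s
Steady-state rate R = (F_in − F_out)/L = (351 − 52.751) / 140000 m = 2.130e-03 mm/s.
R = 2.130e-03 × 3600 = 7.67 mm/hr.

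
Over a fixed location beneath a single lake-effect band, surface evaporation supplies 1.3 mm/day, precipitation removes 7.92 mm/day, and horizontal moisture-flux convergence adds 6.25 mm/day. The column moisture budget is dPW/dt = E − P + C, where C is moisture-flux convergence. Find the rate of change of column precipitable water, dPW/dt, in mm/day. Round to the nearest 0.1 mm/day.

dPW/dt ≈ -0.4 mm/day

dPW/dt = E − P + C = 1.3 − 7.92 + (6.25) = -0.4 mm/day.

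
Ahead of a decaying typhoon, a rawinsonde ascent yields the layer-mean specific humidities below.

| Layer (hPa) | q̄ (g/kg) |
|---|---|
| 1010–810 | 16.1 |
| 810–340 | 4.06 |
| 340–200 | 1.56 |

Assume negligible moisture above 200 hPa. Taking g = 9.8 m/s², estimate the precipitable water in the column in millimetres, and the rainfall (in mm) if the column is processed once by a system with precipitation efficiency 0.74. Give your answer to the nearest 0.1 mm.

PW ≈ 54.6 mm; rainfall ≈ 40.4 mm

Precipitable water is the column-integrated vapour mass per unit area: PW = (1/g) Σ q̄ Δp, with q in kg/kg and Δp in Pa (1 kg/m² of water = 1 mm).
Layer 1010–810 hPa: Δp = 200 hPa = 20000 Pa, q̄ = 0.0161 kg/kg → 0.0161 × 20000 / 9.8 = 32.86 mm
Layer 810–340 hPa: Δp = 470 hPa = 47000 Pa, q̄ = 0.00406 kg/kg → 0.00406 × 47000 / 9.8 = 19.47 mm
Layer 340–200 hPa: Δp = 140 hPa = 14000 Pa, q̄ = 0.00156 kg/kg → 0.00156 × 14000 / 9.8 = 2.23 mm
PW = 32.86 + 19.47 + 2.23 = 54.56 ≈ 54.6 mm.
Rainfall = ε × PW = 0.74 × 54.6 = 40.4 mm.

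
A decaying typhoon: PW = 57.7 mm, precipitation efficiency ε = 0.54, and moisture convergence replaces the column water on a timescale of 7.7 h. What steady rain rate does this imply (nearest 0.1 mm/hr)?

Each overturning extracts ε × PW = 0.54 × 57.7 = 31.158 mm.
Rate = ε·PW / τ = 31.158 / 7.7 h = 4.0 mm/hr.

R ≈ 4.0 mm/hr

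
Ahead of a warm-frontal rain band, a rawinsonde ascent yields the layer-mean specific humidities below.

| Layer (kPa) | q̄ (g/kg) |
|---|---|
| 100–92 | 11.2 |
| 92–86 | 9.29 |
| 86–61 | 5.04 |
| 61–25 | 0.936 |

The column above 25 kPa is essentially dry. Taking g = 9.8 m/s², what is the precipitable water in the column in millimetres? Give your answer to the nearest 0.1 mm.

Precipitable water is the column-integrated vapour mass per unit area: PW = (1/g) Σ q̄ Δp, with q in kg/kg and Δp in Pa (1 kg/m² of water = 1 mm).
Layer 100–92 kPa: Δp = 80 hPa = 8000 Pa, q̄ = 0.0112 kg/kg → 0.0112 × 8000 / 9.8 = 9.14 mm
Layer 92–86 kPa: Δp = 60 hPa = 6000 Pa, q̄ = 0.00929 kg/kg → 0.00929 × 6000 / 9.8 = 5.69 mm
Layer 86–61 kPa: Δp = 250 hPa = 25000 Pa, q̄ = 0.00504 kg/kg → 0.00504 × 25000 / 9.8 = 12.86 mm
Layer 61–25 kPa: Δp = 360 hPa = 36000 Pa, q̄ = 0.000936 kg/kg → 0.000936 × 36000 / 9.8 = 3.44 mm
PW = 9.14 + 5.69 + 12.86 + 3.44 = 31.13 ≈ 31.1 mm.

PW ≈ 31.1 mm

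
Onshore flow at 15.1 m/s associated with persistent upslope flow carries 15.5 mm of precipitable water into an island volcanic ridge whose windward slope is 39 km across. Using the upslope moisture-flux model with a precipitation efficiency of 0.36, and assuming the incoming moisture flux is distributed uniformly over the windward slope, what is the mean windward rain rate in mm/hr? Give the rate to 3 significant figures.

R ≈ 7.78 mm/hr

Incoming column moisture flux per unit ridge length: F = V × PW = 15.1 × 15.5 = 234.05 mm·m/s.
Spread over the 39 km slope with efficiency ε = 0.36: R = ε·F/W = 0.36 × 234.05 / 39000 m = 2.160e-03 mm/s.
R = 2.160e-03 × 3600 = 7.78 mm/hr.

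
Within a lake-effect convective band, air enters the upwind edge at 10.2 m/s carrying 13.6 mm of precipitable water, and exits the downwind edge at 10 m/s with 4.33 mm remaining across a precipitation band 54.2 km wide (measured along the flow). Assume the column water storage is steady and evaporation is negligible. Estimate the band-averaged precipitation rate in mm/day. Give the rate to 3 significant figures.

R ≈ 152 mm/day

Column moisture flux per unit crosswind length is F = V × PW.
Inflow: F_in = 10.2 × 13.6 = 138.72 mm·m/s
Outflow: F_out = 10 × 4.33 = 43.3 mm·m/s
Steady-state rate R = (F_in − F_out)/L = (138.72 − 43.3) / 54200 m = 1.761e-03 mm/s.
R = 1.761e-03 × 3600 × 24 = 152 mm/day.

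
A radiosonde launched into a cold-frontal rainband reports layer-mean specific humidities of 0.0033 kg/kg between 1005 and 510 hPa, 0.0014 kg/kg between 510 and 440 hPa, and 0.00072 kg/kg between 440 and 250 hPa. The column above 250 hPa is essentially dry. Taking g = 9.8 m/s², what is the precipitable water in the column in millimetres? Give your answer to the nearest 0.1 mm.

PW ≈ 19.1 mm

Precipitable water is the column-integrated vapour mass per unit area: PW = (1/g) Σ q̄ Δp, with q in kg/kg and Δp in Pa (1 kg/m² of water = 1 mm).
Layer 1005–510 hPa: Δp = 495 hPa = 49500 Pa, q̄ = 0.0033 kg/kg → 0.0033 × 49500 / 9.8 = 16.67 mm
Layer 510–440 hPa: Δp = 70 hPa = 7000 Pa, q̄ = 0.0014 kg/kg → 0.0014 × 7000 / 9.8 = 1.00 mm
Layer 440–250 hPa: Δp = 190 hPa = 19000 Pa, q̄ = 0.00072 kg/kg → 0.00072 × 19000 / 9.8 = 1.40 mm
PW = 16.67 + 1.00 + 1.40 = 19.07 ≈ 19.1 mm.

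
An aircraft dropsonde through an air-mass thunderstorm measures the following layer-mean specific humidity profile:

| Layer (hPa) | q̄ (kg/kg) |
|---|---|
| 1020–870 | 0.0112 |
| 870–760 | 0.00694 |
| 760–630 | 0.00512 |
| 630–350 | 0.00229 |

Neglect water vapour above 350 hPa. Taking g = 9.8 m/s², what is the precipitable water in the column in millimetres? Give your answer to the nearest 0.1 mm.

PW ≈ 38.3 mm

Precipitable water is the column-integrated vapour mass per unit area: PW = (1/g) Σ q̄ Δp, with q in kg/kg and Δp in Pa (1 kg/m² of water = 1 mm).
Layer 1020–870 hPa: Δp = 150 hPa = 15000 Pa, q̄ = 0.0112 kg/kg → 0.0112 × 15000 / 9.8 = 17.14 mm
Layer 870–760 hPa: Δp = 110 hPa = 11000 Pa, q̄ = 0.00694 kg/kg → 0.00694 × 11000 / 9.8 = 7.79 mm
Layer 760–630 hPa: Δp = 130 hPa = 13000 Pa, q̄ = 0.00512 kg/kg → 0.00512 × 13000 / 9.8 = 6.79 mm
Layer 630–350 hPa: Δp = 280 hPa = 28000 Pa, q̄ = 0.00229 kg/kg → 0.00229 × 28000 / 9.8 = 6.54 mm
PW = 17.14 + 7.79 + 6.79 + 6.54 = 38.26 ≈ 38.3 mm.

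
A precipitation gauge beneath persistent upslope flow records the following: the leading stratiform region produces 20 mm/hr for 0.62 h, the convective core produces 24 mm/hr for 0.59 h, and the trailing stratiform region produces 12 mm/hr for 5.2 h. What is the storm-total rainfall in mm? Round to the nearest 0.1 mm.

Total = Σ Rᵢ Δtᵢ = 20 × 0.62 + 24 × 0.59 + 12 × 5.2
      = 12.4 + 14.16 + 62.4 = 89.0 mm.

total ≈ 89.0 mm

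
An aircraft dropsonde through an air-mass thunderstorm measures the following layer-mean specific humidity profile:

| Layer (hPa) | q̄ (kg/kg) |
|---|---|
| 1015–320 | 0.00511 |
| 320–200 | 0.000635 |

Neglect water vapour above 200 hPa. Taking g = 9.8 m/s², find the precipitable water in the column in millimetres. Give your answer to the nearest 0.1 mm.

PW ≈ 37.0 mm

Precipitable water is the column-integrated vapour mass per unit area: PW = (1/g) Σ q̄ Δp, with q in kg/kg and Δp in Pa (1 kg/m² of water = 1 mm).
Layer 1015–320 hPa: Δp = 695 hPa = 69500 Pa, q̄ = 0.00511 kg/kg → 0.00511 × 69500 / 9.8 = 36.24 mm
Layer 320–200 hPa: Δp = 120 hPa = 12000 Pa, q̄ = 0.000635 kg/kg → 0.000635 × 12000 / 9.8 = 0.78 mm
PW = 36.24 + 0.78 = 37.02 ≈ 37.0 mm.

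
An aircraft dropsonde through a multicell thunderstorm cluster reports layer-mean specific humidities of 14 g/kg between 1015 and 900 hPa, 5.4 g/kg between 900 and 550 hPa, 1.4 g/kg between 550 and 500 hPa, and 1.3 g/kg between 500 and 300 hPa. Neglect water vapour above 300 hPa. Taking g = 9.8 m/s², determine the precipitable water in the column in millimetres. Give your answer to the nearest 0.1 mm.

Precipitable water is the column-integrated vapour mass per unit area: PW = (1/g) Σ q̄ Δp, with q in kg/kg and Δp in Pa (1 kg/m² of water = 1 mm).
Layer 1015–900 hPa: Δp = 115 hPa = 11500 Pa, q̄ = 0.014 kg/kg → 0.014 × 11500 / 9.8 = 16.43 mm
Layer 900–550 hPa: Δp = 350 hPa = 35000 Pa, q̄ = 0.0054 kg/kg → 0.0054 × 35000 / 9.8 = 19.29 mm
Layer 550–500 hPa: Δp = 50 hPa = 5000 Pa, q̄ = 0.0014 kg/kg → 0.0014 × 5000 / 9.8 = 0.71 mm
Layer 500–300 hPa: Δp = 200 hPa = 20000 Pa, q̄ = 0.0013 kg/kg → 0.0013 × 20000 / 9.8 = 2.65 mm
PW = 16.43 + 19.29 + 0.71 + 2.65 = 39.08 ≈ 39.1 mm.

PW ≈ 39.1 mm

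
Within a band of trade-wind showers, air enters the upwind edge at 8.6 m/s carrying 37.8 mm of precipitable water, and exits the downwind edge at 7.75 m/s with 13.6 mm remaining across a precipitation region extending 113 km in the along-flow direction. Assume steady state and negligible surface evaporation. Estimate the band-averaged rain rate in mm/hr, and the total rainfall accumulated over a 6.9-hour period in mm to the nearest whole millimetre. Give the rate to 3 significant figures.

Column moisture flux per unit crosswind length is F = V × PW.
Inflow: F_in = 8.6 × 37.8 = 325.08 mm·m/s
Outflow: F_out = 7.75 × 13.6 = 105.4 mm·m/s
Steady-state rate R = (F_in − F_out)/L = (325.08 − 105.4) / 113000 m = 1.944e-03 mm/s.
R = 1.944e-03 × 3600 = 7.00 mm/hr.
Over 6.9 h: total = 7.00 × 6.9 = 48.3 ≈ 48 mm.

R ≈ 7.00 mm/hr; total ≈ 48 mm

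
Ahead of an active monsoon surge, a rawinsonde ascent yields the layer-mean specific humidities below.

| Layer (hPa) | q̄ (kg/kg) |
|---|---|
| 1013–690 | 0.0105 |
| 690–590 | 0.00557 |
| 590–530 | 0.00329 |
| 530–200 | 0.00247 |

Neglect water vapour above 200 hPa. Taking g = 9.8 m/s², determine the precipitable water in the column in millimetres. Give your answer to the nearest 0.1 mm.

Precipitable water is the column-integrated vapour mass per unit area: PW = (1/g) Σ q̄ Δp, with q in kg/kg and Δp in Pa (1 kg/m² of water = 1 mm).
Layer 1013–690 hPa: Δp = 323 hPa = 32300 Pa, q̄ = 0.0105 kg/kg → 0.0105 × 32300 / 9.8 = 34.61 mm
Layer 690–590 hPa: Δp = 100 hPa = 10000 Pa, q̄ = 0.00557 kg/kg → 0.00557 × 10000 / 9.8 = 5.68 mm
Layer 590–530 hPa: Δp = 60 hPa = 6000 Pa, q̄ = 0.00329 kg/kg → 0.00329 × 6000 / 9.8 = 2.01 mm
Layer 530–200 hPa: Δp = 330 hPa = 33000 Pa, q̄ = 0.00247 kg/kg → 0.00247 × 33000 / 9.8 = 8.32 mm
PW = 34.61 + 5.68 + 2.01 + 8.32 = 50.62 ≈ 50.6 mm.

PW ≈ 50.6 mm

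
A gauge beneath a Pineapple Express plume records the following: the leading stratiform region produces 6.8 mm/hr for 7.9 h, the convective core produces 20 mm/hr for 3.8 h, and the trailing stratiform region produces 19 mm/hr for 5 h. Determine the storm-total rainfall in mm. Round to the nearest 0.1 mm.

Total = Σ Rᵢ Δtᵢ = 6.8 × 7.9 + 20 × 3.8 + 19 × 5
      = 53.72 + 76 + 95 = 224.7 mm.

total ≈ 224.7 mm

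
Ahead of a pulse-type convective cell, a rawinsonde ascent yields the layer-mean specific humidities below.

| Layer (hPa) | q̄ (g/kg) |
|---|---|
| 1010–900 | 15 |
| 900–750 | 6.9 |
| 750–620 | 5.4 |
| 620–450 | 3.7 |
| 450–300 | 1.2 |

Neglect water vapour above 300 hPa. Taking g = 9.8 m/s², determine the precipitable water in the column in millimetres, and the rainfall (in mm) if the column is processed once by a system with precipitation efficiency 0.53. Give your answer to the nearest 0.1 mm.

PW ≈ 42.8 mm; rainfall ≈ 22.7 mm

Precipitable water is the column-integrated vapour mass per unit area: PW = (1/g) Σ q̄ Δp, with q in kg/kg and Δp in Pa (1 kg/m² of water = 1 mm).
Layer 1010–900 hPa: Δp = 110 hPa = 11000 Pa, q̄ = 0.015 kg/kg → 0.015 × 11000 / 9.8 = 16.84 mm
Layer 900–750 hPa: Δp = 150 hPa = 15000 Pa, q̄ = 0.0069 kg/kg → 0.0069 × 15000 / 9.8 = 10.56 mm
Layer 750–620 hPa: Δp = 130 hPa = 13000 Pa, q̄ = 0.0054 kg/kg → 0.0054 × 13000 / 9.8 = 7.16 mm
Layer 620–450 hPa: Δp = 170 hPa = 17000 Pa, q̄ = 0.0037 kg/kg → 0.0037 × 17000 / 9.8 = 6.42 mm
Layer 450–300 hPa: Δp = 150 hPa = 15000 Pa, q̄ = 0.0012 kg/kg → 0.0012 × 15000 / 9.8 = 1.84 mm
PW = 16.84 + 10.56 + 7.16 + 6.42 + 1.84 = 42.82 ≈ 42.8 mm.
Rainfall = ε × PW = 0.53 × 42.8 = 22.7 mm.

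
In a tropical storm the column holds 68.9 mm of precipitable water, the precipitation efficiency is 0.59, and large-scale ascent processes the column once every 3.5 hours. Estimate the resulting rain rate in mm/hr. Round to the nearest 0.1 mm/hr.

R ≈ 11.6 mm/hr

Each overturning extracts ε × PW = 0.59 × 68.9 = 40.651 mm.
Rate = ε·PW / τ = 40.651 / 3.5 h = 11.6 mm/hr.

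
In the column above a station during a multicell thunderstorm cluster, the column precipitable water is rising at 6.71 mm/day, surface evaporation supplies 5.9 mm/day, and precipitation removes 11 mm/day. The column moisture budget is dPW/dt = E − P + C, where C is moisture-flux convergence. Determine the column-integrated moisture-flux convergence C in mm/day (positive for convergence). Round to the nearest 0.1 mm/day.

dPW/dt = +6.71 mm/day.
C = dPW/dt − E + P = (+6.71) − 5.9 + 11 = 11.8 mm/day.

C ≈ 11.8 mm/day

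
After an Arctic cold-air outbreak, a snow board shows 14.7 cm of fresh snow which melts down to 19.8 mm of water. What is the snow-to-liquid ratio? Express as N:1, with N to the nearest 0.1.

Ratio = snow depth / SWE = 147 mm / 19.8 mm = 7.4, i.e. 7.4:1.

ratio ≈ 7.4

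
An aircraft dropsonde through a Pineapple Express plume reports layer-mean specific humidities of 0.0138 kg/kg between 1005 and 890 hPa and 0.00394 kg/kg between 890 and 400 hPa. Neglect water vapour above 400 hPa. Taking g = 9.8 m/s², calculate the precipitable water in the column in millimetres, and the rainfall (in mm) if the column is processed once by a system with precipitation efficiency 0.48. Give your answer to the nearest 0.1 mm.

Precipitable water is the column-integrated vapour mass per unit area: PW = (1/g) Σ q̄ Δp, with q in kg/kg and Δp in Pa (1 kg/m² of water = 1 mm).
Layer 1005–890 hPa: Δp = 115 hPa = 11500 Pa, q̄ = 0.0138 kg/kg → 0.0138 × 11500 / 9.8 = 16.19 mm
Layer 890–400 hPa: Δp = 490 hPa = 49000 Pa, q̄ = 0.00394 kg/kg → 0.00394 × 49000 / 9.8 = 19.70 mm
PW = 16.19 + 19.70 = 35.89 ≈ 35.9 mm.
Rainfall = ε × PW = 0.48 × 35.9 = 17.2 mm.

PW ≈ 35.9 mm; rainfall ≈ 17.2 mm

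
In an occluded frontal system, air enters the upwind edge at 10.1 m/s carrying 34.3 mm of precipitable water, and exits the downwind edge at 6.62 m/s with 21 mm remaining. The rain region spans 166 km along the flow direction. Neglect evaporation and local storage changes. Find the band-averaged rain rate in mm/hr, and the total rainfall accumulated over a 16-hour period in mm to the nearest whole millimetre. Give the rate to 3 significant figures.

R ≈ 4.50 mm/hr; total ≈ 72 mm

Column moisture flux per unit crosswind length is F = V × PW.
Inflow: F_in = 10.1 × 34.3 = 346.43 mm·m/s
Outflow: F_out = 6.62 × 21 = 139.02 mm·m/s
Steady-state rate R = (F_in − F_out)/L = (346.43 − 139.02) / 166000 m = 1.249e-03 mm/s.
R = 1.249e-03 × 3600 = 4.50 mm/hr.
Over 16 h: total = 4.50 × 16 = 72 mm.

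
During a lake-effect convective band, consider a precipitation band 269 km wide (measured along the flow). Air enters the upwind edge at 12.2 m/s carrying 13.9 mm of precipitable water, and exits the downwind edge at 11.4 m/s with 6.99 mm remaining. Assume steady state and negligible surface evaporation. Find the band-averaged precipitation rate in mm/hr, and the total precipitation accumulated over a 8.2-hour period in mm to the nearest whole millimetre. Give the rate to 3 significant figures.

R ≈ 1.20 mm/hr; total ≈ 10 mm

Column moisture flux per unit crosswind length is F = V × PW.
Inflow: F_in = 12.2 × 13.9 = 169.58 mm·m/s
Outflow: F_out = 11.4 × 6.99 = 79.686 mm·m/s
Steady-state rate R = (F_in − F_out)/L = (169.58 − 79.686) / 269000 m = 3.342e-04 mm/s.
R = 3.342e-04 × 3600 = 1.20 mm/hr.
Over 8.2 h: total = 1.20 × 8.2 = 9.84 ≈ 10 mm.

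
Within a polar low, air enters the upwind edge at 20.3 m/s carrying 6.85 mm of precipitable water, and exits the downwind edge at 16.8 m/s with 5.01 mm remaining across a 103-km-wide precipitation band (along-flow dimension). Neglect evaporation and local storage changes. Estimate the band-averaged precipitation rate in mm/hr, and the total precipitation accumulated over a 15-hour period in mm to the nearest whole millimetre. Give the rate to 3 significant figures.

Column moisture flux per unit crosswind length is F = V × PW.
Inflow: F_in = 20.3 × 6.85 = 139.055 mm·m/s
Outflow: F_out = 16.8 × 5.01 = 84.168 mm·m/s
Steady-state rate R = (F_in − F_out)/L = (139.055 − 84.168) / 103000 m = 5.329e-04 mm/s.
R = 5.329e-04 × 3600 = 1.92 mm/hr.
Over 15 h: total = 1.92 × 15 = 28.8 ≈ 29 mm.

R ≈ 1.92 mm/hr; total ≈ 29 mm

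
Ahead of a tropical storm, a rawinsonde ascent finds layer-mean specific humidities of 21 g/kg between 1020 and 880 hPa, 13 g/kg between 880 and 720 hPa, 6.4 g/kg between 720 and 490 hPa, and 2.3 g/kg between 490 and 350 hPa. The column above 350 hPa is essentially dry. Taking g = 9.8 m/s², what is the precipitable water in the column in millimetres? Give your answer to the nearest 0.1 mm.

PW ≈ 69.5 mm

Precipitable water is the column-integrated vapour mass per unit area: PW = (1/g) Σ q̄ Δp, with q in kg/kg and Δp in Pa (1 kg/m² of water = 1 mm).
Layer 1020–880 hPa: Δp = 140 hPa = 14000 Pa, q̄ = 0.021 kg/kg → 0.021 × 14000 / 9.8 = 30.00 mm
Layer 880–720 hPa: Δp = 160 hPa = 16000 Pa, q̄ = 0.013 kg/kg → 0.013 × 16000 / 9.8 = 21.22 mm
Layer 720–490 hPa: Δp = 230 hPa = 23000 Pa, q̄ = 0.0064 kg/kg → 0.0064 × 23000 / 9.8 = 15.02 mm
Layer 490–350 hPa: Δp = 140 hPa = 14000 Pa, q̄ = 0.0023 kg/kg → 0.0023 × 14000 / 9.8 = 3.29 mm
PW = 30.00 + 21.22 + 15.02 + 3.29 = 69.53 ≈ 69.5 mm.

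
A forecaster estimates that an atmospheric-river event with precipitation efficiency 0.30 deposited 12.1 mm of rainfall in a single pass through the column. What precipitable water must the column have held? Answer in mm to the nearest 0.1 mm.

PW = rainfall / ε = 12.1 / 0.30 = 40.3 mm.

PW ≈ 40.3 mm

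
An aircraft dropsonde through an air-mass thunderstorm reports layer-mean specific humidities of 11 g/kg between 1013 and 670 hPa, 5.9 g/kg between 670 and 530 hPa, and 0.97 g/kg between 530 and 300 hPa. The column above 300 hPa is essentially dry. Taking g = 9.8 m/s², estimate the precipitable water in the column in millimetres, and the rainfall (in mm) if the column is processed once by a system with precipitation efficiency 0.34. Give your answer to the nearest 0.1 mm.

PW ≈ 49.2 mm; rainfall ≈ 16.7 mm

Precipitable water is the column-integrated vapour mass per unit area: PW = (1/g) Σ q̄ Δp, with q in kg/kg and Δp in Pa (1 kg/m² of water = 1 mm).
Layer 1013–670 hPa: Δp = 343 hPa = 34300 Pa, q̄ = 0.011 kg/kg → 0.011 × 34300 / 9.8 = 38.50 mm
Layer 670–530 hPa: Δp = 140 hPa = 14000 Pa, q̄ = 0.0059 kg/kg → 0.0059 × 14000 / 9.8 = 8.43 mm
Layer 530–300 hPa: Δp = 230 hPa = 23000 Pa, q̄ = 0.00097 kg/kg → 0.00097 × 23000 / 9.8 = 2.28 mm
PW = 38.50 + 8.43 + 2.28 = 49.21 ≈ 49.2 mm.
Rainfall = ε × PW = 0.34 × 49.2 = 16.7 mm.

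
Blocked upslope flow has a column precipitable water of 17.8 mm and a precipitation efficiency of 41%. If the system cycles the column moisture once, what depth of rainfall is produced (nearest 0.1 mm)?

rainfall ≈ 7.3 mm

Rainfall = ε × PW = 0.41 × 17.8 = 7.3 mm.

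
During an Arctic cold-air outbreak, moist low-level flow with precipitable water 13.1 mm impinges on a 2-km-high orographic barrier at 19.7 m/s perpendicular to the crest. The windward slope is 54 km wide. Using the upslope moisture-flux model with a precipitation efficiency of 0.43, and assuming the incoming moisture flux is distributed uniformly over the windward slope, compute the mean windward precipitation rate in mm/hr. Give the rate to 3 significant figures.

R ≈ 7.40 mm/hr

Incoming column moisture flux per unit ridge length: F = V × PW = 19.7 × 13.1 = 258.07 mm·m/s.
Spread over the 54 km slope with efficiency ε = 0.43: R = ε·F/W = 0.43 × 258.07 / 54000 m = 2.055e-03 mm/s.
R = 2.055e-03 × 3600 = 7.40 mm/hr.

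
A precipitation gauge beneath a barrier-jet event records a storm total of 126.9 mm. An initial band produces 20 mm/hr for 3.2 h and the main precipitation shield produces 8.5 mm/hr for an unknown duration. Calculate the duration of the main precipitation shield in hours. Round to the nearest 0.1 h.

Known phases: 20 × 3.2 = 64 mm.
Remaining depth = 126.9 − 64 = 62.9 mm.
Duration = 62.9 / 8.5 = 7.4 h.

duration ≈ 7.4 h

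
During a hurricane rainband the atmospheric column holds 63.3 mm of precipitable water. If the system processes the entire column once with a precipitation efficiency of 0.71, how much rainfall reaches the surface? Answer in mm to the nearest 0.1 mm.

Rainfall = ε × PW = 0.71 × 63.3 = 44.9 mm.

rainfall ≈ 44.9 mm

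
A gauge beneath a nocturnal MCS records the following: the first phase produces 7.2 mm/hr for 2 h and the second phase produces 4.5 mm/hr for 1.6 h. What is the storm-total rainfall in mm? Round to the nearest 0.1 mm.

total ≈ 21.6 mm

Total = Σ Rᵢ Δtᵢ = 7.2 × 2 + 4.5 × 1.6
      = 14.4 + 7.2 = 21.6 mm.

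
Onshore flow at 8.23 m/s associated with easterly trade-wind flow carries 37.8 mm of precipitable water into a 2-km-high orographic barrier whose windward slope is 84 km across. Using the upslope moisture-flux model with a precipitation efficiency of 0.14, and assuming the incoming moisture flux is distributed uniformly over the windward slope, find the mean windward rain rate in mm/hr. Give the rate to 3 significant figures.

R ≈ 1.87 mm/hr

Incoming column moisture flux per unit ridge length: F = V × PW = 8.23 × 37.8 = 311.094 mm·m/s.
Spread over the 84 km slope with efficiency ε = 0.14: R = ε·F/W = 0.14 × 311.094 / 84000 m = 5.185e-04 mm/s.
R = 5.185e-04 × 3600 = 1.87 mm/hr.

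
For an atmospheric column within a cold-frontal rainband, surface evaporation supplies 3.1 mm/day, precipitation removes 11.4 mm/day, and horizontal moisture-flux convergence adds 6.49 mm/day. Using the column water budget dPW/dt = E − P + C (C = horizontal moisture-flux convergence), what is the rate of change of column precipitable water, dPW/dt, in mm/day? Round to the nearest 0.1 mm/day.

dPW/dt ≈ -1.8 mm/day

dPW/dt = E − P + C = 3.1 − 11.4 + (6.49) = -1.8 mm/day.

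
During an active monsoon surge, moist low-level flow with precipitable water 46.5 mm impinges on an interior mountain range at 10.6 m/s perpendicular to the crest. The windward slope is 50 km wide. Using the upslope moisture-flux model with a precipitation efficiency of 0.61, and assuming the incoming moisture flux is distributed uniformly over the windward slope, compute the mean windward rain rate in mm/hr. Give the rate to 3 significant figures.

Incoming column moisture flux per unit ridge length: F = V × PW = 10.6 × 46.5 = 492.9 mm·m/s.
Spread over the 50 km slope with efficiency ε = 0.61: R = ε·F/W = 0.61 × 492.9 / 50000 m = 6.013e-03 mm/s.
R = 6.013e-03 × 3600 = 21.6 mm/hr.

R ≈ 21.6 mm/hr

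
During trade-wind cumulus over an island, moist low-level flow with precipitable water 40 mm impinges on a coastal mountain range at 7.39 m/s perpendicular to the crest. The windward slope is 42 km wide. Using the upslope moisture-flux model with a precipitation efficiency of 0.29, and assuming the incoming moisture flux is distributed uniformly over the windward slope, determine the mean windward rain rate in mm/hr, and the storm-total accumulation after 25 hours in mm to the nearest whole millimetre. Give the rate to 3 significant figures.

R ≈ 7.35 mm/hr; total ≈ 184 mm

Incoming column moisture flux per unit ridge length: F = V × PW = 7.39 × 40 = 295.6 mm·m/s.
Spread over the 42 km slope with efficiency ε = 0.29: R = ε·F/W = 0.29 × 295.6 / 42000 m = 2.041e-03 mm/s.
R = 2.041e-03 × 3600 = 7.35 mm/hr.
Over 25 h: total = 7.35 × 25 = 183.75 ≈ 184 mm.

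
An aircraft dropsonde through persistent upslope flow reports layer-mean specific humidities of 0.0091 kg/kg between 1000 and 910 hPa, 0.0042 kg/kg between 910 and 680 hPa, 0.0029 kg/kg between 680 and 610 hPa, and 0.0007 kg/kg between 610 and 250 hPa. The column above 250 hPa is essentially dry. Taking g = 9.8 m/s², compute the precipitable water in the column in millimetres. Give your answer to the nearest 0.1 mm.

PW ≈ 22.9 mm

Precipitable water is the column-integrated vapour mass per unit area: PW = (1/g) Σ q̄ Δp, with q in kg/kg and Δp in Pa (1 kg/m² of water = 1 mm).
Layer 1000–910 hPa: Δp = 90 hPa = 9000 Pa, q̄ = 0.0091 kg/kg → 0.0091 × 9000 / 9.8 = 8.36 mm
Layer 910–680 hPa: Δp = 230 hPa = 23000 Pa, q̄ = 0.0042 kg/kg → 0.0042 × 23000 / 9.8 = 9.86 mm
Layer 680–610 hPa: Δp = 70 hPa = 7000 Pa, q̄ = 0.0029 kg/kg → 0.0029 × 7000 / 9.8 = 2.07 mm
Layer 610–250 hPa: Δp = 360 hPa = 36000 Pa, q̄ = 0.0007 kg/kg → 0.0007 × 36000 / 9.8 = 2.57 mm
PW = 8.36 + 9.86 + 2.07 + 2.57 = 22.86 ≈ 22.9 mm.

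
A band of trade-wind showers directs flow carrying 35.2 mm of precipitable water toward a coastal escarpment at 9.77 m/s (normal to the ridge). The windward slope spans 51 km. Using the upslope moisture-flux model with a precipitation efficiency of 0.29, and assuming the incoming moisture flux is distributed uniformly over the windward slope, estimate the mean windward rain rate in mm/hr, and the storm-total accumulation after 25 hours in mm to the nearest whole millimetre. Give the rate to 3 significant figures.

R ≈ 7.04 mm/hr; total ≈ 176 mm

Incoming column moisture flux per unit ridge length: F = V × PW = 9.77 × 35.2 = 343.904 mm·m/s.
Spread over the 51 km slope with efficiency ε = 0.29: R = ε·F/W = 0.29 × 343.904 / 51000 m = 1.956e-03 mm/s.
R = 1.956e-03 × 3600 = 7.04 mm/hr.
Over 25 h: total = 7.04 × 25 = 176 mm.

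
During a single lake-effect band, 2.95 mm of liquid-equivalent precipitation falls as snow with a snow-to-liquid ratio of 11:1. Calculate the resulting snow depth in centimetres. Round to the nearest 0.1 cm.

Snow depth = liquid × ratio = 2.95 mm × 11 = 32.45 mm = 3.2 cm.

snow depth ≈ 3.2 cm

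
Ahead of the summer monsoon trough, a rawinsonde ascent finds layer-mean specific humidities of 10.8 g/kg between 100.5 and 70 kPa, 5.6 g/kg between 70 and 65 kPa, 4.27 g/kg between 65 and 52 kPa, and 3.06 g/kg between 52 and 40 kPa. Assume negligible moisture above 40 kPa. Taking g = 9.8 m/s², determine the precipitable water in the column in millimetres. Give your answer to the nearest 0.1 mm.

PW ≈ 45.9 mm

Precipitable water is the column-integrated vapour mass per unit area: PW = (1/g) Σ q̄ Δp, with q in kg/kg and Δp in Pa (1 kg/m² of water = 1 mm).
Layer 100.5–70 kPa: Δp = 305 hPa = 30500 Pa, q̄ = 0.0108 kg/kg → 0.0108 × 30500 / 9.8 = 33.61 mm
Layer 70–65 kPa: Δp = 50 hPa = 5000 Pa, q̄ = 0.0056 kg/kg → 0.0056 × 5000 / 9.8 = 2.86 mm
Layer 65–52 kPa: Δp = 130 hPa = 13000 Pa, q̄ = 0.00427 kg/kg → 0.00427 × 13000 / 9.8 = 5.66 mm
Layer 52–40 kPa: Δp = 120 hPa = 12000 Pa, q̄ = 0.00306 kg/kg → 0.00306 × 12000 / 9.8 = 3.75 mm
PW = 33.61 + 2.86 + 5.66 + 3.75 = 45.88 ≈ 45.9 mm.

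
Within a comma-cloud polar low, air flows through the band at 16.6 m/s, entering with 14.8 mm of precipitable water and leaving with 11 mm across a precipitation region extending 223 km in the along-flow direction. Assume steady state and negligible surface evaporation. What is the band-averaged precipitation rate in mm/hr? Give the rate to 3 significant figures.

R ≈ 1.02 mm/hr

Column moisture flux per unit crosswind length is F = V × PW.
Inflow: F_in = 16.6 × 14.8 = 245.68 mm·m/s
Outflow: F_out = 16.6 × 11 = 182.6 mm·m/s
Steady-state rate R = (F_in − F_out)/L = (245.68 − 182.6) / 223000 m = 2.829e-04 mm/s.
R = 2.829e-04 × 3600 = 1.02 mm/hr.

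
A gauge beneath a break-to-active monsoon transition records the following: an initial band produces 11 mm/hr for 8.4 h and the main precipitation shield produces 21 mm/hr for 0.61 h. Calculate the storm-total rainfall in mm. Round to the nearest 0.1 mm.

total ≈ 105.2 mm

Total = Σ Rᵢ Δtᵢ = 11 × 8.4 + 21 × 0.61
      = 92.4 + 12.81 = 105.2 mm.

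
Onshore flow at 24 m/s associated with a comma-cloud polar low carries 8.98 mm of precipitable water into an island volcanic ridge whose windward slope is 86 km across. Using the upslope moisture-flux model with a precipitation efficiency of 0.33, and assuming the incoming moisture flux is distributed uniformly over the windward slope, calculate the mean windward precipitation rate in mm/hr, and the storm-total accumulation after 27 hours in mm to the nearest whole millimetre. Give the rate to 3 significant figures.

Incoming column moisture flux per unit ridge length: F = V × PW = 24 × 8.98 = 215.52 mm·m/s.
Spread over the 86 km slope with efficiency ε = 0.33: R = ε·F/W = 0.33 × 215.52 / 86000 m = 8.270e-04 mm/s.
R = 8.270e-04 × 3600 = 2.98 mm/hr.
Over 27 h: total = 2.98 × 27 = 80.46 ≈ 80 mm.

R ≈ 2.98 mm/hr; total ≈ 80 mm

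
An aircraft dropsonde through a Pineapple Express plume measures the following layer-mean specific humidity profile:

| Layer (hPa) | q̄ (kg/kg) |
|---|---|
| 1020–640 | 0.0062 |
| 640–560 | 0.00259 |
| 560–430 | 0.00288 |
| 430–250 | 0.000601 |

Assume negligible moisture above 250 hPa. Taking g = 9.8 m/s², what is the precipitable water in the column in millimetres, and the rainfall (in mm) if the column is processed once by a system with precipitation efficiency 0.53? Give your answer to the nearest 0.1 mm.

Precipitable water is the column-integrated vapour mass per unit area: PW = (1/g) Σ q̄ Δp, with q in kg/kg and Δp in Pa (1 kg/m² of water = 1 mm).
Layer 1020–640 hPa: Δp = 380 hPa = 38000 Pa, q̄ = 0.0062 kg/kg → 0.0062 × 38000 / 9.8 = 24.04 mm
Layer 640–560 hPa: Δp = 80 hPa = 8000 Pa, q̄ = 0.00259 kg/kg → 0.00259 × 8000 / 9.8 = 2.11 mm
Layer 560–430 hPa: Δp = 130 hPa = 13000 Pa, q̄ = 0.00288 kg/kg → 0.00288 × 13000 / 9.8 = 3.82 mm
Layer 430–250 hPa: Δp = 180 hPa = 18000 Pa, q̄ = 0.000601 kg/kg → 0.000601 × 18000 / 9.8 = 1.10 mm
PW = 24.04 + 2.11 + 3.82 + 1.10 = 31.07 ≈ 31.1 mm.
Rainfall = ε × PW = 0.53 × 31.1 = 16.5 mm.

PW ≈ 31.1 mm; rainfall ≈ 16.5 mm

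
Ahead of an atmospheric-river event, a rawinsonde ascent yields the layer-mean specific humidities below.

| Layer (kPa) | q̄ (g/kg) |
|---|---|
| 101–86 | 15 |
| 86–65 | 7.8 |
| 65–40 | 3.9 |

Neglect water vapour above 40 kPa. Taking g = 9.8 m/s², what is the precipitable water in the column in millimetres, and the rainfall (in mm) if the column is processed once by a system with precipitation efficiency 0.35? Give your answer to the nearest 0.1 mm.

PW ≈ 49.6 mm; rainfall ≈ 17.4 mm

Precipitable water is the column-integrated vapour mass per unit area: PW = (1/g) Σ q̄ Δp, with q in kg/kg and Δp in Pa (1 kg/m² of water = 1 mm).
Layer 101–86 kPa: Δp = 150 hPa = 15000 Pa, q̄ = 0.015 kg/kg → 0.015 × 15000 / 9.8 = 22.96 mm
Layer 86–65 kPa: Δp = 210 hPa = 21000 Pa, q̄ = 0.0078 kg/kg → 0.0078 × 21000 / 9.8 = 16.71 mm
Layer 65–40 kPa: Δp = 250 hPa = 25000 Pa, q̄ = 0.0039 kg/kg → 0.0039 × 25000 / 9.8 = 9.95 mm
PW = 22.96 + 16.71 + 9.95 = 49.62 ≈ 49.6 mm.
Rainfall = ε × PW = 0.35 × 49.6 = 17.4 mm.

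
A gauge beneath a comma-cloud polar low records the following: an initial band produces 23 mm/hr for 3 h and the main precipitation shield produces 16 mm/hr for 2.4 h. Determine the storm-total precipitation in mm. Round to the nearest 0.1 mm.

total ≈ 107.4 mm

Total = Σ Rᵢ Δtᵢ = 23 × 3 + 16 × 2.4
      = 69 + 38.4 = 107.4 mm.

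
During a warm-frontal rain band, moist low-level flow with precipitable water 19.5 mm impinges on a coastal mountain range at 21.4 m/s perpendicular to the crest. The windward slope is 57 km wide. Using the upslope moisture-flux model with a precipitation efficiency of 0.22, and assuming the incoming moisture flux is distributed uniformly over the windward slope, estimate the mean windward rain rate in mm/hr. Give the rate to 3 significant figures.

Incoming column moisture flux per unit ridge length: F = V × PW = 21.4 × 19.5 = 417.3 mm·m/s.
Spread over the 57 km slope with efficiency ε = 0.22: R = ε·F/W = 0.22 × 417.3 / 57000 m = 1.611e-03 mm/s.
R = 1.611e-03 × 3600 = 5.80 mm/hr.

R ≈ 5.80 mm/hr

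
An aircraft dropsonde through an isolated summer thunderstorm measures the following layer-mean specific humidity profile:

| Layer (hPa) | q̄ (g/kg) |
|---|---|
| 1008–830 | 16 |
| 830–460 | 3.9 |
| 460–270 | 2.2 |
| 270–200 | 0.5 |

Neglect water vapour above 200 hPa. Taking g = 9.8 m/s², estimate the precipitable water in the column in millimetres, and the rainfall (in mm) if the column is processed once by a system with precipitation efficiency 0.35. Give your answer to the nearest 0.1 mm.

Precipitable water is the column-integrated vapour mass per unit area: PW = (1/g) Σ q̄ Δp, with q in kg/kg and Δp in Pa (1 kg/m² of water = 1 mm).
Layer 1008–830 hPa: Δp = 178 hPa = 17800 Pa, q̄ = 0.016 kg/kg → 0.016 × 17800 / 9.8 = 29.06 mm
Layer 830–460 hPa: Δp = 370 hPa = 37000 Pa, q̄ = 0.0039 kg/kg → 0.0039 × 37000 / 9.8 = 14.72 mm
Layer 460–270 hPa: Δp = 190 hPa = 19000 Pa, q̄ = 0.0022 kg/kg → 0.0022 × 19000 / 9.8 = 4.27 mm
Layer 270–200 hPa: Δp = 70 hPa = 7000 Pa, q̄ = 0.0005 kg/kg → 0.0005 × 7000 / 9.8 = 0.36 mm
PW = 29.06 + 14.72 + 4.27 + 0.36 = 48.41 ≈ 48.4 mm.
Rainfall = ε × PW = 0.35 × 48.4 = 16.9 mm.

PW ≈ 48.4 mm; rainfall ≈ 16.9 mm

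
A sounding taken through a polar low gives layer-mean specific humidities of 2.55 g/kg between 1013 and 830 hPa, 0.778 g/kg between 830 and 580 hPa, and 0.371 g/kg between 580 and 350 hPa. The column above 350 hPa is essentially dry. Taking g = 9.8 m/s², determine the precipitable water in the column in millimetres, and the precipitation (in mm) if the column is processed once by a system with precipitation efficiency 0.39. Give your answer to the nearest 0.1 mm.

Precipitable water is the column-integrated vapour mass per unit area: PW = (1/g) Σ q̄ Δp, with q in kg/kg and Δp in Pa (1 kg/m² of water = 1 mm).
Layer 1013–830 hPa: Δp = 183 hPa = 18300 Pa, q̄ = 0.00255 kg/kg → 0.00255 × 18300 / 9.8 = 4.76 mm
Layer 830–580 hPa: Δp = 250 hPa = 25000 Pa, q̄ = 0.000778 kg/kg → 0.000778 × 25000 / 9.8 = 1.98 mm
Layer 580–350 hPa: Δp = 230 hPa = 23000 Pa, q̄ = 0.000371 kg/kg → 0.000371 × 23000 / 9.8 = 0.87 mm
PW = 4.76 + 1.98 + 0.87 = 7.61 ≈ 7.6 mm.
Precipitation = ε × PW = 0.39 × 7.6 = 3.0 mm.

PW ≈ 7.6 mm; precipitation ≈ 3.0 mm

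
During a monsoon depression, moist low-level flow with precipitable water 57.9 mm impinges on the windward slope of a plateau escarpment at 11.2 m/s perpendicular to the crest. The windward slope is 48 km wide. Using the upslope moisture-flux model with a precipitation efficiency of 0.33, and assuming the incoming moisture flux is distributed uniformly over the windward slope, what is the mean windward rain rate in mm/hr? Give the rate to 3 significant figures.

R ≈ 16.0 mm/hr

Incoming column moisture flux per unit ridge length: F = V × PW = 11.2 × 57.9 = 648.48 mm·m/s.
Spread over the 48 km slope with efficiency ε = 0.33: R = ε·F/W = 0.33 × 648.48 / 48000 m = 4.458e-03 mm/s.
R = 4.458e-03 × 3600 = 16.0 mm/hr.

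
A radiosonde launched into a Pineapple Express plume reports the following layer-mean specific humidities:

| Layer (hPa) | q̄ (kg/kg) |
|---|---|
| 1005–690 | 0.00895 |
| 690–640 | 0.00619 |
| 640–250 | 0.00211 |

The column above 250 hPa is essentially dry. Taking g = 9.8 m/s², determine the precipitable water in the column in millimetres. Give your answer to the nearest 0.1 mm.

Precipitable water is the column-integrated vapour mass per unit area: PW = (1/g) Σ q̄ Δp, with q in kg/kg and Δp in Pa (1 kg/m² of water = 1 mm).
Layer 1005–690 hPa: Δp = 315 hPa = 31500 Pa, q̄ = 0.00895 kg/kg → 0.00895 × 31500 / 9.8 = 28.77 mm
Layer 690–640 hPa: Δp = 50 hPa = 5000 Pa, q̄ = 0.00619 kg/kg → 0.00619 × 5000 / 9.8 = 3.16 mm
Layer 640–250 hPa: Δp = 390 hPa = 39000 Pa, q̄ = 0.00211 kg/kg → 0.00211 × 39000 / 9.8 = 8.40 mm
PW = 28.77 + 3.16 + 8.40 = 40.33 ≈ 40.3 mm.

PW ≈ 40.3 mm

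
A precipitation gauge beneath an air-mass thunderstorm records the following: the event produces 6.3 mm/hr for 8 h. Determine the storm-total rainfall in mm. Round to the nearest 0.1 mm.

total ≈ 50.4 mm

Total = Σ Rᵢ Δtᵢ = 6.3 × 8
      = 50.4 = 50.4 mm.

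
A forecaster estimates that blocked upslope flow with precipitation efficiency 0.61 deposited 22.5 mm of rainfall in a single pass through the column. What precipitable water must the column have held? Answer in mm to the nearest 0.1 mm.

PW ≈ 36.9 mm

PW = rainfall / ε = 22.5 / 0.61 = 36.9 mm.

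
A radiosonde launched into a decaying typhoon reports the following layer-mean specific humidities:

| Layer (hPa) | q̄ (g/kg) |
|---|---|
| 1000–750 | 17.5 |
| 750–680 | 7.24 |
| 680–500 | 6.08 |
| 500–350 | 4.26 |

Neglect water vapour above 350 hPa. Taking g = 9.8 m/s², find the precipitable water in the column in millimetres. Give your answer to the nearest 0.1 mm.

Precipitable water is the column-integrated vapour mass per unit area: PW = (1/g) Σ q̄ Δp, with q in kg/kg and Δp in Pa (1 kg/m² of water = 1 mm).
Layer 1000–750 hPa: Δp = 250 hPa = 25000 Pa, q̄ = 0.0175 kg/kg → 0.0175 × 25000 / 9.8 = 44.64 mm
Layer 750–680 hPa: Δp = 70 hPa = 7000 Pa, q̄ = 0.00724 kg/kg → 0.00724 × 7000 / 9.8 = 5.17 mm
Layer 680–500 hPa: Δp = 180 hPa = 18000 Pa, q̄ = 0.00608 kg/kg → 0.00608 × 18000 / 9.8 = 11.17 mm
Layer 500–350 hPa: Δp = 150 hPa = 15000 Pa, q̄ = 0.00426 kg/kg → 0.00426 × 15000 / 9.8 = 6.52 mm
PW = 44.64 + 5.17 + 11.17 + 6.52 = 67.50 ≈ 67.5 mm.

PW ≈ 67.5 mm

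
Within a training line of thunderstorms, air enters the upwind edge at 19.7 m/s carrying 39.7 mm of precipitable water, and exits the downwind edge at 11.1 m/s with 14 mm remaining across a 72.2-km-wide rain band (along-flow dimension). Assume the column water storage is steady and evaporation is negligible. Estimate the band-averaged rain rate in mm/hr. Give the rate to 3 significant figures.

R ≈ 31.2 mm/hr

Column moisture flux per unit crosswind length is F = V × PW.
Inflow: F_in = 19.7 × 39.7 = 782.09 mm·m/s
Outflow: F_out = 11.1 × 14 = 155.4 mm·m/s
Steady-state rate R = (F_in − F_out)/L = (782.09 − 155.4) / 72200 m = 8.680e-03 mm/s.
R = 8.680e-03 × 3600 = 31.2 mm/hr.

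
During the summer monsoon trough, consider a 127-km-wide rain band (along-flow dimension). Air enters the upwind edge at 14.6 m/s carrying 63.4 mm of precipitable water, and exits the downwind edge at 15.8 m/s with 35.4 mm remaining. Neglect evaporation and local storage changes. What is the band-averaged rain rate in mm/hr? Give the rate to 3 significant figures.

R ≈ 10.4 mm/hr

Column moisture flux per unit crosswind length is F = V × PW.
Inflow: F_in = 14.6 × 63.4 = 925.64 mm·m/s
Outflow: F_out = 15.8 × 35.4 = 559.32 mm·m/s
Steady-state rate R = (F_in − F_out)/L = (925.64 − 559.32) / 127000 m = 2.884e-03 mm/s.
R = 2.884e-03 × 3600 = 10.4 mm/hr.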